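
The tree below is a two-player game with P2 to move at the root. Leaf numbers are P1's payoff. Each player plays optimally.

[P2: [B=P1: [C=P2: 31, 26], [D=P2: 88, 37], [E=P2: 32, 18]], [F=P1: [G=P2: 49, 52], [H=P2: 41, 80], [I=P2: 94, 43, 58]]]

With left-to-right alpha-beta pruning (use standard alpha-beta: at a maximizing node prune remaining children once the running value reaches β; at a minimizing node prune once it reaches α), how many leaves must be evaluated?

C [α=-∞,β=+∞]: v=26
D [α=26,β=+∞]: v=37
E [α=37,β=+∞]: v=32 after child 1 ≤ α → α-cutoff, skip 1
B [α=-∞,β=+∞]: v=37
G [α=-∞,β=37]: v=49
F [α=-∞,β=37]: v=49 after child 1 ≥ β → β-cutoff, skip 2
Root [α=-∞,β=+∞]: v=37
Leaves evaluated: 7 of 13.

7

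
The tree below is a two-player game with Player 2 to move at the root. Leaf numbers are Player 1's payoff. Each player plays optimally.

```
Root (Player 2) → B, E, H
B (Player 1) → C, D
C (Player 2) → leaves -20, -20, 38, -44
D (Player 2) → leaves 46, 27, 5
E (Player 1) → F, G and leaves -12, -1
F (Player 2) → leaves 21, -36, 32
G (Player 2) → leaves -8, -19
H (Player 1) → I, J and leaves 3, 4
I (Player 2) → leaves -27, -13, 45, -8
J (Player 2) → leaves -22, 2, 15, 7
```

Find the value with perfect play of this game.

C (Player 2): min(-20, -20, 38, -44) = -44
D (Player 2): min(46, 27, 5) = 5
B (Player 1): max(-44, 5) = 5
F (Player 2): min(21, -36, 32) = -36
G (Player 2): min(-8, -19) = -19
E (Player 1): max(-36, -19, -12, -1) = -1
I (Player 2): min(-27, -13, 45, -8) = -27
J (Player 2): min(-22, 2, 15, 7) = -22
H (Player 1): max(-27, -22, 3, 4) = 4
Root (Player 2): min(5, -1, 4) = -1

-1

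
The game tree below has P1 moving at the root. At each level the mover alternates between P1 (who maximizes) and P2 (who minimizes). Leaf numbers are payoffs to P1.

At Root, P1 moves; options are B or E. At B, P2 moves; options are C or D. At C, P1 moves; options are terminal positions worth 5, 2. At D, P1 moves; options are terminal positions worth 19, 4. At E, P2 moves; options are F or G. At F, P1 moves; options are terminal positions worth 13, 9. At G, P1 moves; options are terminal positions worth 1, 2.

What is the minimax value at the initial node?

C (P1): max(5, 2) = 5
D (P1): max(19, 4) = 19
B (P2): min(5, 19) = 5
F (P1): max(13, 9) = 13
G (P1): max(1, 2) = 2
E (P2): min(13, 2) = 2
Root (P1): max(5, 2) = 5

5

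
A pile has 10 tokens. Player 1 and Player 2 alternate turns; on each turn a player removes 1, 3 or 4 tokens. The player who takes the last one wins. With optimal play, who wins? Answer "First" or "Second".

W/L table (W = player to move can force a win):
i:   0  1  2  3  4  5  6  7  8  9 10
     L  W  L  W  W  W  W  L  W  L  W
Position 10 is W, so the first player wins.

First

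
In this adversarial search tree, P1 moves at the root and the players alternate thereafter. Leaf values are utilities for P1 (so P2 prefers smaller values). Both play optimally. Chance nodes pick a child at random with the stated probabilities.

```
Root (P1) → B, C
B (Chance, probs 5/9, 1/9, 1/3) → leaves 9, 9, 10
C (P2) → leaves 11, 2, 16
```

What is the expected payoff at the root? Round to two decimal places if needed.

9.33

B (Chance): 5/9·9 + 1/9·9 + 1/3·10 = 9.33
C (P2): min(11, 2, 16) = 2
Root (P1): max(9.33, 2) = 9.33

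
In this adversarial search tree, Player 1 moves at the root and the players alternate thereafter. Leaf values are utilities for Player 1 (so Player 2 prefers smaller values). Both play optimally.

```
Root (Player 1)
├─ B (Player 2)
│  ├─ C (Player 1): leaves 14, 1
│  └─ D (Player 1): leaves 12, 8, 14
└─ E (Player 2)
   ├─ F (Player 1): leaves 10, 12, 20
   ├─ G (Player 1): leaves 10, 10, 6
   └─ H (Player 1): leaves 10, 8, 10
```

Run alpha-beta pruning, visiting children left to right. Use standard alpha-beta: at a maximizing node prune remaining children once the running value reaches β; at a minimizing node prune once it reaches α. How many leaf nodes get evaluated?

11

C [α=-∞,β=+∞]: v=14
D [α=-∞,β=14]: v=14
B [α=-∞,β=+∞]: v=14
F [α=14,β=+∞]: v=20
G [α=14,β=20]: v=10
E [α=14,β=+∞]: v=10 after child 2 ≤ α → α-cutoff, skip 1
Root [α=-∞,β=+∞]: v=14
Leaves evaluated: 11 of 14.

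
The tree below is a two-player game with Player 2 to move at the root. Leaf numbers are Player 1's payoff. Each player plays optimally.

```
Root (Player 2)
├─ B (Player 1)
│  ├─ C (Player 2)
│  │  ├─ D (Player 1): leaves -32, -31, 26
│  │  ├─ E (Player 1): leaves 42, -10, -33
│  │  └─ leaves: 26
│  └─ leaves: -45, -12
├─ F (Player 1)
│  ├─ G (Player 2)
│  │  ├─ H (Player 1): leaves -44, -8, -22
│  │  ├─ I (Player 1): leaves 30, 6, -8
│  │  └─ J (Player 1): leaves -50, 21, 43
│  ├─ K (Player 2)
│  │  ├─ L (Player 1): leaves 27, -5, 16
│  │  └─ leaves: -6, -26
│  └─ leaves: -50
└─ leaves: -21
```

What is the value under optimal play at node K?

-26

L: max(27, -5, 16) = 27
K: min(27, -6, -26) = -26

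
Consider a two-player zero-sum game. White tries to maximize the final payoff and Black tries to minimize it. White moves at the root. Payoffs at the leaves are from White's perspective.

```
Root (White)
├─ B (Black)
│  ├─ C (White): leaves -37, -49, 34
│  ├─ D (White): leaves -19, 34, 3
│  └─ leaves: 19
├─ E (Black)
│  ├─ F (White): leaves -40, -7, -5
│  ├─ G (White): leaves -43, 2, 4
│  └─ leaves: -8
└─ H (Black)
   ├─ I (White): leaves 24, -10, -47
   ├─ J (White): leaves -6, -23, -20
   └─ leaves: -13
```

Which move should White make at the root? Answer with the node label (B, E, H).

B

C (White): max(-37, -49, 34) = 34
D (White): max(-19, 34, 3) = 34
B (Black): min(34, 34, 19) = 19
F (White): max(-40, -7, -5) = -5
G (White): max(-43, 2, 4) = 4
E (Black): min(-5, 4, -8) = -8
I (White): max(24, -10, -47) = 24
J (White): max(-6, -23, -20) = -6
H (Black): min(24, -6, -13) = -13
Root (White): max(19, -8, -13) = 19
White picks the child with the highest value: B (value 19).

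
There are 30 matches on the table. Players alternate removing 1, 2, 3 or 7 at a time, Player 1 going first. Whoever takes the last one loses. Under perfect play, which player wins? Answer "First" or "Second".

First

Positions where the player to move wins (W) vs loses (L):
i:   0  1  2  3  4  5  6  7  8  9 10 11 12 13 14 15 16 17 18 19 20 21 22 23 24 25 26 27 28 29 30
     W  L  W  W  W  L  W  W  W  L  W  W  W  L  W  W  W  L  W  W  W  L  W  W  W  L  W  W  W  L  W
Position 30 is W, so the first player wins.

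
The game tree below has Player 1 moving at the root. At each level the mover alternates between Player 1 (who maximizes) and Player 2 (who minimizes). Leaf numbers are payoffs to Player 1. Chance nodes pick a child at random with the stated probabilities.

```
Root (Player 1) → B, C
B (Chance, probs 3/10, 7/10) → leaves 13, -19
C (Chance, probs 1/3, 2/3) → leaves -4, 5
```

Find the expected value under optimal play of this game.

B (Chance): 3/10·13 + 7/10·-19 = -9.4
C (Chance): 1/3·-4 + 2/3·5 = 2
Root (Player 1): max(-9.4, 2) = 2

2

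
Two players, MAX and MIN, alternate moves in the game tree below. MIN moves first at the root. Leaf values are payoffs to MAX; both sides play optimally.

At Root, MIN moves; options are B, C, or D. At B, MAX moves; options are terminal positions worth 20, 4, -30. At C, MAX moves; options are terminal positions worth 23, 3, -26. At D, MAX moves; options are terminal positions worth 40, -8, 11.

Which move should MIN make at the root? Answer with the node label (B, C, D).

B

B (MAX): max(20, 4, -30) = 20
C (MAX): max(23, 3, -26) = 23
D (MAX): max(40, -8, 11) = 40
Root (MIN): min(20, 23, 40) = 20
MIN picks the child with the lowest value: B (value 20).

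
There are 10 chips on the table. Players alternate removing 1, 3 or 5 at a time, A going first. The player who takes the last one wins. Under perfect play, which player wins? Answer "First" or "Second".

W/L table (W = player to move can force a win):
i:   0  1  2  3  4  5  6  7  8  9 10
     L  W  L  W  L  W  L  W  L  W  L
Position 10 is L, so the second player wins.

Second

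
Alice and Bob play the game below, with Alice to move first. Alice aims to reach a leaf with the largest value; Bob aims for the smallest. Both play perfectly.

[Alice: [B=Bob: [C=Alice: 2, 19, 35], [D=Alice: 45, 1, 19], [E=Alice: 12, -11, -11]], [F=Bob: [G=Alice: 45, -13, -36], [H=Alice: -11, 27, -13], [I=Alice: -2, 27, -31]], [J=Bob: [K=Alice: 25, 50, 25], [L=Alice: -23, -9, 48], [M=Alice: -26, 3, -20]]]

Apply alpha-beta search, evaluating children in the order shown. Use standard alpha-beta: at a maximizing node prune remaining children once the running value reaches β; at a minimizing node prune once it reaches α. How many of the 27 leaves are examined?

C [α=-∞,β=+∞]: v=35
D [α=-∞,β=35]: v=45 after child 1 ≥ β → β-cutoff, skip 2
E [α=-∞,β=35]: v=12
B [α=-∞,β=+∞]: v=12
G [α=12,β=+∞]: v=45
H [α=12,β=45]: v=27
I [α=12,β=27]: v=27 after child 2 ≥ β → β-cutoff, skip 1
F [α=12,β=+∞]: v=27
K [α=27,β=+∞]: v=50
L [α=27,β=50]: v=48
M [α=27,β=48]: v=3
J [α=27,β=+∞]: v=3
Root [α=-∞,β=+∞]: v=27
Leaves evaluated: 24 of 27.

24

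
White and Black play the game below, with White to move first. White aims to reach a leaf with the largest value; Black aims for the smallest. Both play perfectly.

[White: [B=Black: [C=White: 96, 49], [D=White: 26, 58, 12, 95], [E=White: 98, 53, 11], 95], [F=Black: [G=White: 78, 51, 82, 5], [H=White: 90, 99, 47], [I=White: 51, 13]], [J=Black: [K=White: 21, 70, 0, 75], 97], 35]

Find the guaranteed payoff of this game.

C (White): max(96, 49) = 96
D (White): max(26, 58, 12, 95) = 95
E (White): max(98, 53, 11) = 98
B (Black): min(96, 95, 98, 95) = 95
G (White): max(78, 51, 82, 5) = 82
H (White): max(90, 99, 47) = 99
I (White): max(51, 13) = 51
F (Black): min(82, 99, 51) = 51
K (White): max(21, 70, 0, 75) = 75
J (Black): min(75, 97) = 75
Root (White): max(95, 51, 75, 35) = 95

95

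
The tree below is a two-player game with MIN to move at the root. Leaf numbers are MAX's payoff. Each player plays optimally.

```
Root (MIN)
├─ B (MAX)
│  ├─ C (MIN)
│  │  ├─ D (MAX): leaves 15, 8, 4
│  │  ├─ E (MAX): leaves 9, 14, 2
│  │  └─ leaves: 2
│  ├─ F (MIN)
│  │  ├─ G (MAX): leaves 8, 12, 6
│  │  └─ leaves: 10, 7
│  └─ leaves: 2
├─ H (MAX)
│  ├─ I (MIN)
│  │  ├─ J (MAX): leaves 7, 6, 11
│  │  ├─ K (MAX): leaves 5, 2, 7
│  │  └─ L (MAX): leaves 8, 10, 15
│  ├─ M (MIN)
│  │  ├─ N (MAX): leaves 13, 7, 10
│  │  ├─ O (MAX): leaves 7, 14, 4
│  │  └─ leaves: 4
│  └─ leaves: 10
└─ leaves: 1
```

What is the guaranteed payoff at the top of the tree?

D (MAX): max(15, 8, 4) = 15
E (MAX): max(9, 14, 2) = 14
C (MIN): min(15, 14, 2) = 2
G (MAX): max(8, 12, 6) = 12
F (MIN): min(12, 10, 7) = 7
B (MAX): max(2, 7, 2) = 7
J (MAX): max(7, 6, 11) = 11
K (MAX): max(5, 2, 7) = 7
L (MAX): max(8, 10, 15) = 15
I (MIN): min(11, 7, 15) = 7
N (MAX): max(13, 7, 10) = 13
O (MAX): max(7, 14, 4) = 14
M (MIN): min(13, 14, 4) = 4
H (MAX): max(7, 4, 10) = 10
Root (MIN): min(7, 10, 1) = 1

1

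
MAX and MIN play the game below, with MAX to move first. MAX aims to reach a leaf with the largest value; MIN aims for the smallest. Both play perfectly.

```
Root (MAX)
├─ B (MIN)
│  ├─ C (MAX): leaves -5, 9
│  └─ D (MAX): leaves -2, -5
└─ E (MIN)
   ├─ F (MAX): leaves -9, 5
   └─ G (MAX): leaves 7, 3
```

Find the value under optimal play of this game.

C (MAX): max(-5, 9) = 9
D (MAX): max(-2, -5) = -2
B (MIN): min(9, -2) = -2
F (MAX): max(-9, 5) = 5
G (MAX): max(7, 3) = 7
E (MIN): min(5, 7) = 5
Root (MAX): max(-2, 5) = 5

5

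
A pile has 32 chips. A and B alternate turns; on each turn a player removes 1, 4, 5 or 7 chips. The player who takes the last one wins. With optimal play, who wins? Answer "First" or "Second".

Second

Mark each pile size as W (mover wins) or L (mover loses):
i:   0  1  2  3  4  5  6  7  8  9 10 11 12 13 14 15 16 17 18 19 20 21 22 23 24 25 26 27 28 29 30 31 32
     L  W  L  W  W  W  W  W  L  W  L  W  W  W  W  W  L  W  L  W  W  W  W  W  L  W  L  W  W  W  W  W  L
Position 32 is L, so the second player wins.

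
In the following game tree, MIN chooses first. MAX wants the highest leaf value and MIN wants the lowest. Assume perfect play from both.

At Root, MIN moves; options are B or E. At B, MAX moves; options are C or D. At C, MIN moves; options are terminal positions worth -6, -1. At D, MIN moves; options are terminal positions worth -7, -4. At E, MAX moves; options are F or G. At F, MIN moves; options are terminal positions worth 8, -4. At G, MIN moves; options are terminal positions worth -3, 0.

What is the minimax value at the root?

-6

C (MIN): min(-6, -1) = -6
D (MIN): min(-7, -4) = -7
B (MAX): max(-6, -7) = -6
F (MIN): min(8, -4) = -4
G (MIN): min(-3, 0) = -3
E (MAX): max(-4, -3) = -3
Root (MIN): min(-6, -3) = -6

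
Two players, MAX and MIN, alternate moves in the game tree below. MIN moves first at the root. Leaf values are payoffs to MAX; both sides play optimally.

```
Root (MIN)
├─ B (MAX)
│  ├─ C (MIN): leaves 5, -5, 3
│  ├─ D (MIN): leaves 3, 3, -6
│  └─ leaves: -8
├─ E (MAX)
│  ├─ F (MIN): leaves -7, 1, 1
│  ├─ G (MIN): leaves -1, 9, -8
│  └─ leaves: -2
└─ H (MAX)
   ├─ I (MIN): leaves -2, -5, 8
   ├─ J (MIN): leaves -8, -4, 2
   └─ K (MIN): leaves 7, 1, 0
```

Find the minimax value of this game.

C (MIN): min(5, -5, 3) = -5
D (MIN): min(3, 3, -6) = -6
B (MAX): max(-5, -6, -8) = -5
F (MIN): min(-7, 1, 1) = -7
G (MIN): min(-1, 9, -8) = -8
E (MAX): max(-7, -8, -2) = -2
I (MIN): min(-2, -5, 8) = -5
J (MIN): min(-8, -4, 2) = -8
K (MIN): min(7, 1, 0) = 0
H (MAX): max(-5, -8, 0) = 0
Root (MIN): min(-5, -2, 0) = -5

-5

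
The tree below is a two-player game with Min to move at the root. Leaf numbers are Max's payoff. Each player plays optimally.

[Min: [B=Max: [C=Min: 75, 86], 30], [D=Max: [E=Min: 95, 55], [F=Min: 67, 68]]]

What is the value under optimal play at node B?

75

C: min(75, 86) = 75
B: max(75, 30) = 75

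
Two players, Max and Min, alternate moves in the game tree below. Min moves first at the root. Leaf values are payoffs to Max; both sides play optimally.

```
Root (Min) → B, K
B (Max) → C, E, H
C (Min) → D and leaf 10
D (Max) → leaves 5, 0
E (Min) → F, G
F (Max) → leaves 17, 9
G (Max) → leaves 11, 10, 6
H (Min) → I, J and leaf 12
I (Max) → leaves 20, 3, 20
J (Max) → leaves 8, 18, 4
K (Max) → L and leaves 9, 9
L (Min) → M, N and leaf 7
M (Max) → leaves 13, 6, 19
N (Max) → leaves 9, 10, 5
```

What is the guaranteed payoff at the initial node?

9

D (Max): max(5, 0) = 5
C (Min): min(5, 10) = 5
F (Max): max(17, 9) = 17
G (Max): max(11, 10, 6) = 11
E (Min): min(17, 11) = 11
I (Max): max(20, 3, 20) = 20
J (Max): max(8, 18, 4) = 18
H (Min): min(20, 18, 12) = 12
B (Max): max(5, 11, 12) = 12
M (Max): max(13, 6, 19) = 19
N (Max): max(9, 10, 5) = 10
L (Min): min(19, 10, 7) = 7
K (Max): max(7, 9, 9) = 9
Root (Min): min(12, 9) = 9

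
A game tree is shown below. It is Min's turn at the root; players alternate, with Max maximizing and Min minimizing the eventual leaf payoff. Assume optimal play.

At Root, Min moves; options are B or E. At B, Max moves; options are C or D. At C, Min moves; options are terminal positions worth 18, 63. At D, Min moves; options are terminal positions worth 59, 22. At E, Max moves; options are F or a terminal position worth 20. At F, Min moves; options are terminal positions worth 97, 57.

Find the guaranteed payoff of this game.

C (Min): min(18, 63) = 18
D (Min): min(59, 22) = 22
B (Max): max(18, 22) = 22
F (Min): min(97, 57) = 57
E (Max): max(57, 20) = 57
Root (Min): min(22, 57) = 22

22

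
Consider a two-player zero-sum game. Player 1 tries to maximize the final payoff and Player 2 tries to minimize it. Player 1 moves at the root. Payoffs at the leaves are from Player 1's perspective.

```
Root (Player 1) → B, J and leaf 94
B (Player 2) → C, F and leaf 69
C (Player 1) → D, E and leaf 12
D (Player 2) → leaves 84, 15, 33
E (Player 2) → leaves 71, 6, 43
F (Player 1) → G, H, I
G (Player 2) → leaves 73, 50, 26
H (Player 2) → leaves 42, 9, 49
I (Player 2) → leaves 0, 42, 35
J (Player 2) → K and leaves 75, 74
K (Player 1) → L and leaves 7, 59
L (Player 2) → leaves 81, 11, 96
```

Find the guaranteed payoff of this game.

D (Player 2): min(84, 15, 33) = 15
E (Player 2): min(71, 6, 43) = 6
C (Player 1): max(15, 6, 12) = 15
G (Player 2): min(73, 50, 26) = 26
H (Player 2): min(42, 9, 49) = 9
I (Player 2): min(0, 42, 35) = 0
F (Player 1): max(26, 9, 0) = 26
B (Player 2): min(15, 26, 69) = 15
L (Player 2): min(81, 11, 96) = 11
K (Player 1): max(11, 7, 59) = 59
J (Player 2): min(59, 75, 74) = 59
Root (Player 1): max(15, 59, 94) = 94

94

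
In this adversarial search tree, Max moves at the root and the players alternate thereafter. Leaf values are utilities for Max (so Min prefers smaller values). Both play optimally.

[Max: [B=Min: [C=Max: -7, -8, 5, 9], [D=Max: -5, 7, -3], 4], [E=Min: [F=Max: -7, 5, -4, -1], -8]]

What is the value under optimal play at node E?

F: max(-7, 5, -4, -1) = 5
E: min(5, -8) = -8

-8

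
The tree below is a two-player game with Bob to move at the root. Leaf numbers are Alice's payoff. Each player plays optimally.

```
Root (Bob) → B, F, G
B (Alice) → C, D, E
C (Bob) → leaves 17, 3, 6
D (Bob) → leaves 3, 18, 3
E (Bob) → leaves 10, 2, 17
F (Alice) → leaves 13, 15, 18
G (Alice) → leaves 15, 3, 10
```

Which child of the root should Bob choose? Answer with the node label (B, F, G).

C (Bob): min(17, 3, 6) = 3
D (Bob): min(3, 18, 3) = 3
E (Bob): min(10, 2, 17) = 2
B (Alice): max(3, 3, 2) = 3
F (Alice): max(13, 15, 18) = 18
G (Alice): max(15, 3, 10) = 15
Root (Bob): min(3, 18, 15) = 3
Bob picks the child with the lowest value: B (value 3).

B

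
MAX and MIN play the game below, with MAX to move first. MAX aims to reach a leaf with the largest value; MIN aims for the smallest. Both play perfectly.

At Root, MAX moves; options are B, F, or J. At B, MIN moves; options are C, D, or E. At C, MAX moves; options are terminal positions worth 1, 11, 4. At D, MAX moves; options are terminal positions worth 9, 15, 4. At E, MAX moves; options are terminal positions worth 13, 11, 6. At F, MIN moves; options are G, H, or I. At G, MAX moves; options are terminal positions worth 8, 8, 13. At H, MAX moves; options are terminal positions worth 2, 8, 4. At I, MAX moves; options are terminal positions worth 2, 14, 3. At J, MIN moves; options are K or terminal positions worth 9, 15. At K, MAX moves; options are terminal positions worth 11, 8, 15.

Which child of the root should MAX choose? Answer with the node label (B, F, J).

C (MAX): max(1, 11, 4) = 11
D (MAX): max(9, 15, 4) = 15
E (MAX): max(13, 11, 6) = 13
B (MIN): min(11, 15, 13) = 11
G (MAX): max(8, 8, 13) = 13
H (MAX): max(2, 8, 4) = 8
I (MAX): max(2, 14, 3) = 14
F (MIN): min(13, 8, 14) = 8
K (MAX): max(11, 8, 15) = 15
J (MIN): min(15, 9, 15) = 9
Root (MAX): max(11, 8, 9) = 11
MAX picks the child with the highest value: B (value 11).

B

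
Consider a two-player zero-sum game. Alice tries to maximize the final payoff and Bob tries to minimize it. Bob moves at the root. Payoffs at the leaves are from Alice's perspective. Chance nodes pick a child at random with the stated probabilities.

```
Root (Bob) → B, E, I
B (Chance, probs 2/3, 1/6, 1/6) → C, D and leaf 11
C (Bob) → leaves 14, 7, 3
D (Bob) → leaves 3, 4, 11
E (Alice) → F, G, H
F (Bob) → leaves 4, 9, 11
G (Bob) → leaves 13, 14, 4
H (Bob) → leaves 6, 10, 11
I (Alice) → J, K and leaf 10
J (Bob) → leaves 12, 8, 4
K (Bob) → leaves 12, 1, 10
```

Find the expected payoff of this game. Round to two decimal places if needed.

C (Bob): min(14, 7, 3) = 3
D (Bob): min(3, 4, 11) = 3
B (Chance): 2/3·3 + 1/6·3 + 1/6·11 = 4.33
F (Bob): min(4, 9, 11) = 4
G (Bob): min(13, 14, 4) = 4
H (Bob): min(6, 10, 11) = 6
E (Alice): max(4, 4, 6) = 6
J (Bob): min(12, 8, 4) = 4
K (Bob): min(12, 1, 10) = 1
I (Alice): max(4, 1, 10) = 10
Root (Bob): min(4.33, 6, 10) = 4.33

4.33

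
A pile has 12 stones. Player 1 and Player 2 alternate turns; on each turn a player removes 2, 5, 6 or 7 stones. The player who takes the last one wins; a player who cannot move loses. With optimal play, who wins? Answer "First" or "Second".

Mark each pile size as W (mover wins) or L (mover loses):
i:   0  1  2  3  4  5  6  7  8  9 10 11 12
     L  L  W  W  L  W  W  W  W  W  W  W  L
Position 12 is L, so the second player wins.

Second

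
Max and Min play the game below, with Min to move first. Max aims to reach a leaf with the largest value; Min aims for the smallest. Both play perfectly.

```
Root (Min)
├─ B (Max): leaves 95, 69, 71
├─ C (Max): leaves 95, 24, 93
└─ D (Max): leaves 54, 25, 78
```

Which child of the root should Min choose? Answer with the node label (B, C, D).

B (Max): max(95, 69, 71) = 95
C (Max): max(95, 24, 93) = 95
D (Max): max(54, 25, 78) = 78
Root (Min): min(95, 95, 78) = 78
Min picks the child with the lowest value: D (value 78).

D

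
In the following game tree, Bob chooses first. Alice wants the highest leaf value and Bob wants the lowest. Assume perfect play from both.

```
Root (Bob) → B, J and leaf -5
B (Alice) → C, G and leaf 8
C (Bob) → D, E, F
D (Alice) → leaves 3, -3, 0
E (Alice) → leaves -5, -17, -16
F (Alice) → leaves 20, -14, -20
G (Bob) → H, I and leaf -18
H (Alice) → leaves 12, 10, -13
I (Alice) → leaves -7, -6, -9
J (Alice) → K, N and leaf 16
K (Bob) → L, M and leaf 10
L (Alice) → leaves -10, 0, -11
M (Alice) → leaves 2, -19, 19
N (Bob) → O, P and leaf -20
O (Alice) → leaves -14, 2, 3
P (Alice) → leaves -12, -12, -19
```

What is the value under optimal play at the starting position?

-5

D (Alice): max(3, -3, 0) = 3
E (Alice): max(-5, -17, -16) = -5
F (Alice): max(20, -14, -20) = 20
C (Bob): min(3, -5, 20) = -5
H (Alice): max(12, 10, -13) = 12
I (Alice): max(-7, -6, -9) = -6
G (Bob): min(12, -6, -18) = -18
B (Alice): max(-5, -18, 8) = 8
L (Alice): max(-10, 0, -11) = 0
M (Alice): max(2, -19, 19) = 19
K (Bob): min(0, 19, 10) = 0
O (Alice): max(-14, 2, 3) = 3
P (Alice): max(-12, -12, -19) = -12
N (Bob): min(3, -12, -20) = -20
J (Alice): max(0, -20, 16) = 16
Root (Bob): min(8, 16, -5) = -5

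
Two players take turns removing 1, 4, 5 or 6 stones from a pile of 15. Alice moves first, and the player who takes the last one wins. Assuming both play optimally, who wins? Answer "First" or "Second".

W/L table (W = player to move can force a win):
i:   0  1  2  3  4  5  6  7  8  9 10 11 12 13 14 15
     L  W  L  W  W  W  W  W  W  L  W  L  W  W  W  W
Position 15 is W, so the first player wins.

First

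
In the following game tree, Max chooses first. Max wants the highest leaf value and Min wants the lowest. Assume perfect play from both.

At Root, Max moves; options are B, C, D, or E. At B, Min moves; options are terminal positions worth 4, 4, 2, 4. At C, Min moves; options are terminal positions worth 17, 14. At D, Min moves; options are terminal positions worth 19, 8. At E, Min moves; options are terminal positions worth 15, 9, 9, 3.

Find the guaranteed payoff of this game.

14

B (Min): min(4, 4, 2, 4) = 2
C (Min): min(17, 14) = 14
D (Min): min(19, 8) = 8
E (Min): min(15, 9, 9, 3) = 3
Root (Max): max(2, 14, 8, 3) = 14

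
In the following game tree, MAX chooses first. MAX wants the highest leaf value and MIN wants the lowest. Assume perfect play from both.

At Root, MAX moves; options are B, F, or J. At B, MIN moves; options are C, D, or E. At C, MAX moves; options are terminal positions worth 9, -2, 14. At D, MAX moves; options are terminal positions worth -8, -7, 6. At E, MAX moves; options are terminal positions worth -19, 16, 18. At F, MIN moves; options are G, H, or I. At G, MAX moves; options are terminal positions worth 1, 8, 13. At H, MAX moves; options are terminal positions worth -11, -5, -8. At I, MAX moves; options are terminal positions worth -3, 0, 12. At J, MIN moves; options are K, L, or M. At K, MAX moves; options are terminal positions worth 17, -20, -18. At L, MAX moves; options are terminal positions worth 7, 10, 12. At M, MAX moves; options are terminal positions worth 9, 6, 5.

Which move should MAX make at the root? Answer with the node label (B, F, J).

C (MAX): max(9, -2, 14) = 14
D (MAX): max(-8, -7, 6) = 6
E (MAX): max(-19, 16, 18) = 18
B (MIN): min(14, 6, 18) = 6
G (MAX): max(1, 8, 13) = 13
H (MAX): max(-11, -5, -8) = -5
I (MAX): max(-3, 0, 12) = 12
F (MIN): min(13, -5, 12) = -5
K (MAX): max(17, -20, -18) = 17
L (MAX): max(7, 10, 12) = 12
M (MAX): max(9, 6, 5) = 9
J (MIN): min(17, 12, 9) = 9
Root (MAX): max(6, -5, 9) = 9
MAX picks the child with the highest value: J (value 9).

J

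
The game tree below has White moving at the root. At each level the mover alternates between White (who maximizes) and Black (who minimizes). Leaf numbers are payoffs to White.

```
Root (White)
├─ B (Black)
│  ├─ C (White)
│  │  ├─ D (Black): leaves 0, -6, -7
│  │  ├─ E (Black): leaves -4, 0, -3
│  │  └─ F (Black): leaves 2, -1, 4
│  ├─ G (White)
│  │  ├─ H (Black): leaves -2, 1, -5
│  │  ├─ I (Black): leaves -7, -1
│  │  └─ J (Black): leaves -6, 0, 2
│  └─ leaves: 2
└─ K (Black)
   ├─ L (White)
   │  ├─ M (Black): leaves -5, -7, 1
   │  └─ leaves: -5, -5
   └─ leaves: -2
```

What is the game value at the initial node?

-5

D (Black): min(0, -6, -7) = -7
E (Black): min(-4, 0, -3) = -4
F (Black): min(2, -1, 4) = -1
C (White): max(-7, -4, -1) = -1
H (Black): min(-2, 1, -5) = -5
I (Black): min(-7, -1) = -7
J (Black): min(-6, 0, 2) = -6
G (White): max(-5, -7, -6) = -5
B (Black): min(-1, -5, 2) = -5
M (Black): min(-5, -7, 1) = -7
L (White): max(-7, -5, -5) = -5
K (Black): min(-5, -2) = -5
Root (White): max(-5, -5) = -5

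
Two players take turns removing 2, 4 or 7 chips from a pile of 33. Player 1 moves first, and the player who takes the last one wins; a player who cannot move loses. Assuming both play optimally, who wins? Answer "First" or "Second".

Mark each pile size as W (mover wins) or L (mover loses):
i:   0  1  2  3  4  5  6  7  8  9 10 11 12 13 14 15 16 17 18 19 20 21 22 23 24 25 26 27 28 29 30 31 32 33
     L  L  W  W  W  W  L  W  W  L  W  W  L  W  W  L  W  W  L  W  W  L  W  W  L  W  W  L  W  W  L  W  W  L
Position 33 is L, so the second player wins.

Second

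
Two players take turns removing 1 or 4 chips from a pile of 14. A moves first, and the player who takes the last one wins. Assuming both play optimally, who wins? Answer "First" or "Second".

i:   0  1  2  3  4  5  6  7  8  9 10 11 12 13 14
     L  W  L  W  W  L  W  L  W  W  L  W  L  W  W
Position 14 is W, so the first player wins.

First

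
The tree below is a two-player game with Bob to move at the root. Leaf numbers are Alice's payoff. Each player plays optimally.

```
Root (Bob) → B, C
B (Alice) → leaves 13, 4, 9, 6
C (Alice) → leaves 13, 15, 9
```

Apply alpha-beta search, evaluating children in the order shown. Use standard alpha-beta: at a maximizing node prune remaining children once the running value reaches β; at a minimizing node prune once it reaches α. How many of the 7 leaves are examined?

5

B [α=-∞,β=+∞]: v=13
C [α=-∞,β=13]: v=13 after child 1 ≥ β → β-cutoff, skip 2
Root [α=-∞,β=+∞]: v=13
Leaves evaluated: 5 of 7.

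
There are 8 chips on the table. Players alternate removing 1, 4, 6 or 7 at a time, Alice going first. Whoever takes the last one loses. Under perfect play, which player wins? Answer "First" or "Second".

Positions where the player to move wins (W) vs loses (L):
i:   0  1  2  3  4  5  6  7  8
     W  L  W  L  W  W  L  W  W
Position 8 is W, so the first player wins.

First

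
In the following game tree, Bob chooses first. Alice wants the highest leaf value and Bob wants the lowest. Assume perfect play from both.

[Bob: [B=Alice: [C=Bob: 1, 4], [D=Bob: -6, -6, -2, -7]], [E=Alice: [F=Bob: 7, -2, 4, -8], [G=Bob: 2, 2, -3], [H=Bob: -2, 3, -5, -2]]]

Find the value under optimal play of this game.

C (Bob): min(1, 4) = 1
D (Bob): min(-6, -6, -2, -7) = -7
B (Alice): max(1, -7) = 1
F (Bob): min(7, -2, 4, -8) = -8
G (Bob): min(2, 2, -3) = -3
H (Bob): min(-2, 3, -5, -2) = -5
E (Alice): max(-8, -3, -5) = -3
Root (Bob): min(1, -3) = -3

-3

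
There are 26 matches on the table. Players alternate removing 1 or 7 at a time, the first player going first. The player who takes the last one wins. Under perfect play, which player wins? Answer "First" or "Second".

Second

Positions where the player to move wins (W) vs loses (L):
i:   0  1  2  3  4  5  6  7  8  9 10 11 12 13 14 15 16 17 18 19 20 21 22 23 24 25 26
     L  W  L  W  L  W  L  W  L  W  L  W  L  W  L  W  L  W  L  W  L  W  L  W  L  W  L
Position 26 is L, so the second player wins.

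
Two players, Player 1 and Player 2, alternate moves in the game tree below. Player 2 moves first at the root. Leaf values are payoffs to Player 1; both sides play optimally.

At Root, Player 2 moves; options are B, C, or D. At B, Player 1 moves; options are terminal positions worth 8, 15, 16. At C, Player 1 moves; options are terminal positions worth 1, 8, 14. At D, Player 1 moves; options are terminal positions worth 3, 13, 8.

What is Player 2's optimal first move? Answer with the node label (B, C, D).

B (Player 1): max(8, 15, 16) = 16
C (Player 1): max(1, 8, 14) = 14
D (Player 1): max(3, 13, 8) = 13
Root (Player 2): min(16, 14, 13) = 13
Player 2 picks the child with the lowest value: D (value 13).

D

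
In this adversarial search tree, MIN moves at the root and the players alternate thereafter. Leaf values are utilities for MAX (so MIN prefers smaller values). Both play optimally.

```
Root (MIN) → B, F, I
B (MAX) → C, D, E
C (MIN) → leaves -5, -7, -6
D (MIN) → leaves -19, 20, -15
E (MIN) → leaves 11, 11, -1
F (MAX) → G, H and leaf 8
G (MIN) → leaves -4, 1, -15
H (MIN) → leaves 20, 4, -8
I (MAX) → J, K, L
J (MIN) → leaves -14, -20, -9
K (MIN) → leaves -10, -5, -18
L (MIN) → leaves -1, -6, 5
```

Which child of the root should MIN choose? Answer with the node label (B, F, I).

I

C (MIN): min(-5, -7, -6) = -7
D (MIN): min(-19, 20, -15) = -19
E (MIN): min(11, 11, -1) = -1
B (MAX): max(-7, -19, -1) = -1
G (MIN): min(-4, 1, -15) = -15
H (MIN): min(20, 4, -8) = -8
F (MAX): max(-15, -8, 8) = 8
J (MIN): min(-14, -20, -9) = -20
K (MIN): min(-10, -5, -18) = -18
L (MIN): min(-1, -6, 5) = -6
I (MAX): max(-20, -18, -6) = -6
Root (MIN): min(-1, 8, -6) = -6
MIN picks the child with the lowest value: I (value -6).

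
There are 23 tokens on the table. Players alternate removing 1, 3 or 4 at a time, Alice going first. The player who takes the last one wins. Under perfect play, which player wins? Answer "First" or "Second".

Second

Compute winning (W) and losing (L) positions by backward induction:
i:   0  1  2  3  4  5  6  7  8  9 10 11 12 13 14 15 16 17 18 19 20 21 22 23
     L  W  L  W  W  W  W  L  W  L  W  W  W  W  L  W  L  W  W  W  W  L  W  L
Position 23 is L, so the second player wins.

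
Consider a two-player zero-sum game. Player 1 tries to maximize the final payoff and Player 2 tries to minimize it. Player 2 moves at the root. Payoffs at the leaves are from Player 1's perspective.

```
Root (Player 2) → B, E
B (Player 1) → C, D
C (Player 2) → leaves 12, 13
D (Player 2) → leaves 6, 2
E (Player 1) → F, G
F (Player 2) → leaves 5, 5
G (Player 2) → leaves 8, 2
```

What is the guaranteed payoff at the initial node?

C (Player 2): min(12, 13) = 12
D (Player 2): min(6, 2) = 2
B (Player 1): max(12, 2) = 12
F (Player 2): min(5, 5) = 5
G (Player 2): min(8, 2) = 2
E (Player 1): max(5, 2) = 5
Root (Player 2): min(12, 5) = 5

5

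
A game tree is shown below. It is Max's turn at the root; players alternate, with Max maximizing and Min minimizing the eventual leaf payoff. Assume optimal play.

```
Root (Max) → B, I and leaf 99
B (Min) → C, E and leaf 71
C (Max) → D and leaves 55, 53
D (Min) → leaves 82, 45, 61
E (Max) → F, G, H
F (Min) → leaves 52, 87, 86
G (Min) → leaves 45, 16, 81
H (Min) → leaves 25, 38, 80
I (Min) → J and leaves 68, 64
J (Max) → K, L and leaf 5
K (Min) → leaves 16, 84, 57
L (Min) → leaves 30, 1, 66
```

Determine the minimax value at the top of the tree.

99

D (Min): min(82, 45, 61) = 45
C (Max): max(45, 55, 53) = 55
F (Min): min(52, 87, 86) = 52
G (Min): min(45, 16, 81) = 16
H (Min): min(25, 38, 80) = 25
E (Max): max(52, 16, 25) = 52
B (Min): min(55, 52, 71) = 52
K (Min): min(16, 84, 57) = 16
L (Min): min(30, 1, 66) = 1
J (Max): max(16, 1, 5) = 16
I (Min): min(16, 68, 64) = 16
Root (Max): max(52, 16, 99) = 99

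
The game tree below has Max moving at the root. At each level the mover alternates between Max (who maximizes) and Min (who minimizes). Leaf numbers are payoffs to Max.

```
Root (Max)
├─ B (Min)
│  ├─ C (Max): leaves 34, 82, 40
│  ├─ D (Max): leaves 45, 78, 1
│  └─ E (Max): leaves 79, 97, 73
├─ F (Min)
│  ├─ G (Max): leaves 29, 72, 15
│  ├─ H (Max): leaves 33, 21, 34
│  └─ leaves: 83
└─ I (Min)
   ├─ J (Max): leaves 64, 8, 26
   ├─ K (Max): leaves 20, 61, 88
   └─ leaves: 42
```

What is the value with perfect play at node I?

42

J: max(64, 8, 26) = 64
K: max(20, 61, 88) = 88
I: min(64, 88, 42) = 42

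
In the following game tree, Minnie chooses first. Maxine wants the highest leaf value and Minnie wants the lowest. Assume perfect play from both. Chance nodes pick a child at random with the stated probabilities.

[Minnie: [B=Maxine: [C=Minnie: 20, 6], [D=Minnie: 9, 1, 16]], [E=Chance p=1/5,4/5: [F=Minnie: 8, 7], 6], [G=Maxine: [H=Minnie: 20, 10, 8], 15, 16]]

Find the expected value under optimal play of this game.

6

C (Minnie): min(20, 6) = 6
D (Minnie): min(9, 1, 16) = 1
B (Maxine): max(6, 1) = 6
F (Minnie): min(8, 7) = 7
E (Chance): 1/5·7 + 4/5·6 = 6.2
H (Minnie): min(20, 10, 8) = 8
G (Maxine): max(8, 15, 16) = 16
Root (Minnie): min(6, 6.2, 16) = 6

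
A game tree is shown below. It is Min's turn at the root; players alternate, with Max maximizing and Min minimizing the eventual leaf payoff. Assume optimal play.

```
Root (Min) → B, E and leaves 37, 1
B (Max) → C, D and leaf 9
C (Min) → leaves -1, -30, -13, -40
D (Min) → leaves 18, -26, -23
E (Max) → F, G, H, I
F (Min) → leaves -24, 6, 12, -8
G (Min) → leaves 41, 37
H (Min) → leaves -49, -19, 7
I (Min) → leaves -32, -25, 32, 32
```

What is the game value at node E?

F: min(-24, 6, 12, -8) = -24
G: min(41, 37) = 37
H: min(-49, -19, 7) = -49
I: min(-32, -25, 32, 32) = -32
E: max(-24, 37, -49, -32) = 37

37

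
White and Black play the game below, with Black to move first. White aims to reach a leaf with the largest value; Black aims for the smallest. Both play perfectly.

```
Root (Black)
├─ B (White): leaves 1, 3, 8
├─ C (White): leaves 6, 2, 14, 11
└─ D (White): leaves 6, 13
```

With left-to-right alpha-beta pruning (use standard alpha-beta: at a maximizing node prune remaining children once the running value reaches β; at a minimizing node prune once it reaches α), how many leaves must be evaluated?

8

B [α=-∞,β=+∞]: v=8
C [α=-∞,β=8]: v=14 after child 3 ≥ β → β-cutoff, skip 1
D [α=-∞,β=8]: v=13
Root [α=-∞,β=+∞]: v=8
Leaves evaluated: 8 of 9.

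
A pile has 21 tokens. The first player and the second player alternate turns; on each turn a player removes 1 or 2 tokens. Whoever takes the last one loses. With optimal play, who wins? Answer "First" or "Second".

W/L table (W = player to move can force a win):
i:   0  1  2  3  4  5  6  7  8  9 10 11 12 13 14 15 16 17 18 19 20 21
     W  L  W  W  L  W  W  L  W  W  L  W  W  L  W  W  L  W  W  L  W  W
Position 21 is W, so the first player wins.

First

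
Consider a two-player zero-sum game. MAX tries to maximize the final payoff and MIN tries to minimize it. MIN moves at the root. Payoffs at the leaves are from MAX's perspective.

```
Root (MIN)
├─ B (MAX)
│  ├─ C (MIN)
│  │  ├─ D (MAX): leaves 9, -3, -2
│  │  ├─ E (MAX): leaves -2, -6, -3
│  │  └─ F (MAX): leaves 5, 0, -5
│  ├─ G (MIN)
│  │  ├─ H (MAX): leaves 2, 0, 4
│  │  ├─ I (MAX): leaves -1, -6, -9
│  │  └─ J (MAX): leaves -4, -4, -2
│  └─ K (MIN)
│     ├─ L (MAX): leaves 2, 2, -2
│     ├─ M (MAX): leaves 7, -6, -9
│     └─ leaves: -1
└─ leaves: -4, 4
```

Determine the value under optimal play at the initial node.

-4

D (MAX): max(9, -3, -2) = 9
E (MAX): max(-2, -6, -3) = -2
F (MAX): max(5, 0, -5) = 5
C (MIN): min(9, -2, 5) = -2
H (MAX): max(2, 0, 4) = 4
I (MAX): max(-1, -6, -9) = -1
J (MAX): max(-4, -4, -2) = -2
G (MIN): min(4, -1, -2) = -2
L (MAX): max(2, 2, -2) = 2
M (MAX): max(7, -6, -9) = 7
K (MIN): min(2, 7, -1) = -1
B (MAX): max(-2, -2, -1) = -1
Root (MIN): min(-1, -4, 4) = -4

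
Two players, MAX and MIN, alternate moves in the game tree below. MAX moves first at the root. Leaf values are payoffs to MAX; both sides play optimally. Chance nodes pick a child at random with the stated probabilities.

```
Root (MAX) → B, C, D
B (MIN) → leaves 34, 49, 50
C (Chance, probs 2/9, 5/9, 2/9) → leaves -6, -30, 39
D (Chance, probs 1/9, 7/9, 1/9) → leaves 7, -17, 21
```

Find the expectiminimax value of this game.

B (MIN): min(34, 49, 50) = 34
C (Chance): 2/9·-6 + 5/9·-30 + 2/9·39 = -9.33
D (Chance): 1/9·7 + 7/9·-17 + 1/9·21 = -10.11
Root (MAX): max(34, -9.33, -10.11) = 34

34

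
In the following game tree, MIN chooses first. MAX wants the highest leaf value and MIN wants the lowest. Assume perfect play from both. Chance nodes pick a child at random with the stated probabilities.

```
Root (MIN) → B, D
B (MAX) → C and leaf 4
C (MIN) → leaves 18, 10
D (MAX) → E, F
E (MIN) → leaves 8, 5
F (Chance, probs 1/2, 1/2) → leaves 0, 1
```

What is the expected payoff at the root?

5

C (MIN): min(18, 10) = 10
B (MAX): max(10, 4) = 10
E (MIN): min(8, 5) = 5
F (Chance): 1/2·0 + 1/2·1 = 0.5
D (MAX): max(5, 0.5) = 5
Root (MIN): min(10, 5) = 5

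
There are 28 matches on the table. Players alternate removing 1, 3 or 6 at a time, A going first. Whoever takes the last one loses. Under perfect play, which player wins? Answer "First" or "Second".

Second

Compute winning (W) and losing (L) positions by backward induction:
i:   0  1  2  3  4  5  6  7  8  9 10 11 12 13 14 15 16 17 18 19 20 21 22 23 24 25 26 27 28
     W  L  W  L  W  L  W  W  W  W  L  W  L  W  L  W  W  W  W  L  W  L  W  L  W  W  W  W  L
Position 28 is L, so the second player wins.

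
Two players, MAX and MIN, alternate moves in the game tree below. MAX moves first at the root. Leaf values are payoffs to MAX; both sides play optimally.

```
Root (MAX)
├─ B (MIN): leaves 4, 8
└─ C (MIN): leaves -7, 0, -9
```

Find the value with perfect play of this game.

4

B (MIN): min(4, 8) = 4
C (MIN): min(-7, 0, -9) = -9
Root (MAX): max(4, -9) = 4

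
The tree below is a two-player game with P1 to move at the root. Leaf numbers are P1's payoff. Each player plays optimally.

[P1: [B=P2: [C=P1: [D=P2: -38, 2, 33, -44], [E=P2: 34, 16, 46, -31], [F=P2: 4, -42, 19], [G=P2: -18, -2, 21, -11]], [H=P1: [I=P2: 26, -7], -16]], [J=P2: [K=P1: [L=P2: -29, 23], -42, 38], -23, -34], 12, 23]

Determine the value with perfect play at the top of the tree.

D (P2): min(-38, 2, 33, -44) = -44
E (P2): min(34, 16, 46, -31) = -31
F (P2): min(4, -42, 19) = -42
G (P2): min(-18, -2, 21, -11) = -18
C (P1): max(-44, -31, -42, -18) = -18
I (P2): min(26, -7) = -7
H (P1): max(-7, -16) = -7
B (P2): min(-18, -7) = -18
L (P2): min(-29, 23) = -29
K (P1): max(-29, -42, 38) = 38
J (P2): min(38, -23, -34) = -34
Root (P1): max(-18, -34, 12, 23) = 23

23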